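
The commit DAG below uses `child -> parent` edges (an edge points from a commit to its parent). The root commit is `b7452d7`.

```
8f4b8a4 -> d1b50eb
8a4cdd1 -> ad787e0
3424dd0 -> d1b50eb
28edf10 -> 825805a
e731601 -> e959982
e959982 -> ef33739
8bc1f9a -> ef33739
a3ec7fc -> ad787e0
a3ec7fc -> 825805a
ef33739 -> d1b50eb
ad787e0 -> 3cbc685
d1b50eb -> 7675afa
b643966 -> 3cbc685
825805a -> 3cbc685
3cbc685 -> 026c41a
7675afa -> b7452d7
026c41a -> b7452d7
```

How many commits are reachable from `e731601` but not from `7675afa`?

Reachable from e731601: {7675afa, b7452d7, d1b50eb, e731601, e959982, ef33739}.
Reachable from 7675afa: {7675afa, b7452d7}.
In e731601's history but not 7675afa's: {d1b50eb, e731601, e959982, ef33739} — 4 commits.

4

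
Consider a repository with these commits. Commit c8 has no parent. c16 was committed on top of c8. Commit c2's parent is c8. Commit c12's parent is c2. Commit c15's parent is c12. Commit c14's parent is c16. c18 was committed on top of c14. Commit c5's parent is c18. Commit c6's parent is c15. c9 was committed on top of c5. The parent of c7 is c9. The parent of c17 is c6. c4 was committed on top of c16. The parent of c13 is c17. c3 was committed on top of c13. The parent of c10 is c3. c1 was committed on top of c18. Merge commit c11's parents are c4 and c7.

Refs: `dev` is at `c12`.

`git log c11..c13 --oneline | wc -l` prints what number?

Reachable from c13: {c12, c13, c15, c17, c2, c6, c8}.
Reachable from c11: {c11, c14, c16, c18, c4, c5, c7, c8, c9}.
In c13's history but not c11's: {c12, c13, c15, c17, c2, c6} — 6 commits.

6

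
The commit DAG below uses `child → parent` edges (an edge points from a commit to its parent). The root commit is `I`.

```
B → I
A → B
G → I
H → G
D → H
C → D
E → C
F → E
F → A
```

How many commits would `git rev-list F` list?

Walking parent pointers from F: reachable set = {A, B, C, D, E, F, G, H, I}.
That is 9 commits.

9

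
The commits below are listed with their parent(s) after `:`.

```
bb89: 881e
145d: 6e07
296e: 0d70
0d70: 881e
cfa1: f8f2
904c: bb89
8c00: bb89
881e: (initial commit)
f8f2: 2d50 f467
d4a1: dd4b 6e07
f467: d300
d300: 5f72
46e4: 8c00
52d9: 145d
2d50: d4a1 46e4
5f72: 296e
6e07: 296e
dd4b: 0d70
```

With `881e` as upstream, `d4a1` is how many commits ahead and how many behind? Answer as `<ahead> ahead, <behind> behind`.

Reachable from d4a1: {0d70, 296e, 6e07, 881e, d4a1, dd4b}.
Reachable from 881e: {881e}.
Only in d4a1's history (ahead): {0d70, 296e, 6e07, d4a1, dd4b} — 5.
Only in 881e's history (behind): {} — 0.

5 ahead, 0 behind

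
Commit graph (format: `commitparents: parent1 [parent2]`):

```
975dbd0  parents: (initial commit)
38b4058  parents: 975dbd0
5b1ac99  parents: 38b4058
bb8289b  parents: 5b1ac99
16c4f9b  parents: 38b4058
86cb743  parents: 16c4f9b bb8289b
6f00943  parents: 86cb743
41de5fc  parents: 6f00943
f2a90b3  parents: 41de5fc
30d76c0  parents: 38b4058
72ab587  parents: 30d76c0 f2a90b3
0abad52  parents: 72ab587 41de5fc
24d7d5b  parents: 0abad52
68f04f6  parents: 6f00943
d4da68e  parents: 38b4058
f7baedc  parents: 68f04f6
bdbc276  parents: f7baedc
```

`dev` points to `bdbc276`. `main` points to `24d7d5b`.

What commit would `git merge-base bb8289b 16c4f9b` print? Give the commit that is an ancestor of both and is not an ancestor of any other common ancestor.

Ancestors of bb8289b: {38b4058, 5b1ac99, 975dbd0, bb8289b}.
Ancestors of 16c4f9b: {16c4f9b, 38b4058, 975dbd0}.
Common ancestors: {38b4058, 975dbd0}.
Among these, 38b4058 is not an ancestor of any other common ancestor — it is the merge base.

38b4058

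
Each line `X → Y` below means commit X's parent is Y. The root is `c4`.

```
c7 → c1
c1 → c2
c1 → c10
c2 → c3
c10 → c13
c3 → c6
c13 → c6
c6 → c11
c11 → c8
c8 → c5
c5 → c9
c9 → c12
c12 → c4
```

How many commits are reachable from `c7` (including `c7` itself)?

13

Walking parent pointers from c7: reachable set = {c1, c10, c11, c12, c13, c2, c3, c4, c5, c6, c7, c8, c9}.
That is 13 commits.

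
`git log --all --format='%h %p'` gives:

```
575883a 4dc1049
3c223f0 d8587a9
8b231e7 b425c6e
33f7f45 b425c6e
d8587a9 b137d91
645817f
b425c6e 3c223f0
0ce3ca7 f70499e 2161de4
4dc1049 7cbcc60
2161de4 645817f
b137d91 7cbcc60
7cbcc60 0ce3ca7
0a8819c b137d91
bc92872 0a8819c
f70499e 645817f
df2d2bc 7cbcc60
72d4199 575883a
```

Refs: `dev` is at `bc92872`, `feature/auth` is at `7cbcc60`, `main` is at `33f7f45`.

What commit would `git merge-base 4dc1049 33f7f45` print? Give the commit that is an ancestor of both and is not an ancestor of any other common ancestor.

7cbcc60

Ancestors of 4dc1049: {0ce3ca7, 2161de4, 4dc1049, 645817f, 7cbcc60, f70499e}.
Ancestors of 33f7f45: {0ce3ca7, 2161de4, 33f7f45, 3c223f0, 645817f, 7cbcc60, b137d91, b425c6e, d8587a9, f70499e}.
Common ancestors: {0ce3ca7, 2161de4, 645817f, 7cbcc60, f70499e}.
Among these, 7cbcc60 is not an ancestor of any other common ancestor — it is the merge base.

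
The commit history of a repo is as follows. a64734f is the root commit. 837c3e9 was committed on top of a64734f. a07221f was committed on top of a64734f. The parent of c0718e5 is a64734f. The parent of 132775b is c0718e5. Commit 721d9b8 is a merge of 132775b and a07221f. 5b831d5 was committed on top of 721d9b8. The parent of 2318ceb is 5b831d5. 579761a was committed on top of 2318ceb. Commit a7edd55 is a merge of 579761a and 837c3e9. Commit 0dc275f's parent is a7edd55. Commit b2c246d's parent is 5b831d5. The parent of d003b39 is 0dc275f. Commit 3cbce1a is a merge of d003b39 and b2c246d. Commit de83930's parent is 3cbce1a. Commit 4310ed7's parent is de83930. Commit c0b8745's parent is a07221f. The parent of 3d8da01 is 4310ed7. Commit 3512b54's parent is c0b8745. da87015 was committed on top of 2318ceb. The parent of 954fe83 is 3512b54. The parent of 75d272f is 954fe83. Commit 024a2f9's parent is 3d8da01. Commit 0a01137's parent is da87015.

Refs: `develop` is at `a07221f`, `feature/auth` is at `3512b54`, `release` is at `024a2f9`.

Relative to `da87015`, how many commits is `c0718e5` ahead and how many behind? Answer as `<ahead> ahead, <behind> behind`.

0 ahead, 6 behind

Reachable from c0718e5: {a64734f, c0718e5}.
Reachable from da87015: {132775b, 2318ceb, 5b831d5, 721d9b8, a07221f, a64734f, c0718e5, da87015}.
Only in c0718e5's history (ahead): {} — 0.
Only in da87015's history (behind): {132775b, 2318ceb, 5b831d5, 721d9b8, a07221f, da87015} — 6.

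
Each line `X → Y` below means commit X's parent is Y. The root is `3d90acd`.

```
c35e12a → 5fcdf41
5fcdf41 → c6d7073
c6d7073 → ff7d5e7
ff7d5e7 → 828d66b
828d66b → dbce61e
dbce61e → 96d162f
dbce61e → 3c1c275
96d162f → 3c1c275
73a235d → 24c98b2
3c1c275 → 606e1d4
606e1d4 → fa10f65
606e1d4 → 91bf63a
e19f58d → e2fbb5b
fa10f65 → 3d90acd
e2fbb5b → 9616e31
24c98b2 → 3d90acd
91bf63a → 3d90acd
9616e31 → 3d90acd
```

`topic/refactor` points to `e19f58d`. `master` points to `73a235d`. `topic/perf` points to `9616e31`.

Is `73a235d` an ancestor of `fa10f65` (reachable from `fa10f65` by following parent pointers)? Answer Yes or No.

Ancestors of fa10f65: {3d90acd, fa10f65}.
73a235d is not in that set, so it is not an ancestor of fa10f65.

No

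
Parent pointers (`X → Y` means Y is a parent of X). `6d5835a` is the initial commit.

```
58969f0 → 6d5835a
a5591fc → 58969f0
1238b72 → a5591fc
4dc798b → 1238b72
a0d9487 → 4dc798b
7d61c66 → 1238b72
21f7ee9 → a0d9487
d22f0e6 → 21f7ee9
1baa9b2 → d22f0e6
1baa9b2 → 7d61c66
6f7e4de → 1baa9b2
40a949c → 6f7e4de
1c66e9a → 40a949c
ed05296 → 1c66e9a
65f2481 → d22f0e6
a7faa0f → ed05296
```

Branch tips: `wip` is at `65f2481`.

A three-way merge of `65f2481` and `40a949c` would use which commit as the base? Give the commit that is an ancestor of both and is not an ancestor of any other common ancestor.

Ancestors of 65f2481: {1238b72, 21f7ee9, 4dc798b, 58969f0, 65f2481, 6d5835a, a0d9487, a5591fc, d22f0e6}.
Ancestors of 40a949c: {1238b72, 1baa9b2, 21f7ee9, 40a949c, 4dc798b, 58969f0, 6d5835a, 6f7e4de, 7d61c66, a0d9487, a5591fc, d22f0e6}.
Common ancestors: {1238b72, 21f7ee9, 4dc798b, 58969f0, 6d5835a, a0d9487, a5591fc, d22f0e6}.
Among these, d22f0e6 is not an ancestor of any other common ancestor — it is the merge base.

d22f0e6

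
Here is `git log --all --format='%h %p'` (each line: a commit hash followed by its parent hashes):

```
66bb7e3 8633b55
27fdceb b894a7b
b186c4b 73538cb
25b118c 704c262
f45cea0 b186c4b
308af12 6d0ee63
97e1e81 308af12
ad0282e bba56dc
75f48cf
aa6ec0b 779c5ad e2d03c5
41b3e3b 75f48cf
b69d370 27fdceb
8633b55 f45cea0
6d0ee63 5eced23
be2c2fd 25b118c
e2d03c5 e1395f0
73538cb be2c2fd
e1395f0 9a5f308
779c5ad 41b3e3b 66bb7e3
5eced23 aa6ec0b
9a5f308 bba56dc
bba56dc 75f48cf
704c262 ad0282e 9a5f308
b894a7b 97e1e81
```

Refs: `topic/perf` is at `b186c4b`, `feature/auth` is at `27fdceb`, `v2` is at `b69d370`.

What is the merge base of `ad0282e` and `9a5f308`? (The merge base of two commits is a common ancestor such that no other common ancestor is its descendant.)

bba56dc

Ancestors of ad0282e: {75f48cf, ad0282e, bba56dc}.
Ancestors of 9a5f308: {75f48cf, 9a5f308, bba56dc}.
Common ancestors: {75f48cf, bba56dc}.
Among these, bba56dc is not an ancestor of any other common ancestor — it is the merge base.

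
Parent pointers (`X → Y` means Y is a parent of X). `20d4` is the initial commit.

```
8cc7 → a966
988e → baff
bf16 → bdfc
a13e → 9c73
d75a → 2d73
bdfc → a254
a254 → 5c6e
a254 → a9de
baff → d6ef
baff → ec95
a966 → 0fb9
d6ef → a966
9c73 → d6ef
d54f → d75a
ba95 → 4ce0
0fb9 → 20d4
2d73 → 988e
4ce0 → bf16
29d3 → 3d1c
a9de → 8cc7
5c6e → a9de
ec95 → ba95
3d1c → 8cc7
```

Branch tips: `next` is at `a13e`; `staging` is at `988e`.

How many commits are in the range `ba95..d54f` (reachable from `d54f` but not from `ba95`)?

Reachable from d54f: {0fb9, 20d4, 2d73, 4ce0, 5c6e, 8cc7, 988e, a254, a966, a9de, ba95, baff, bdfc, bf16, d54f, d6ef, d75a, ec95}.
Reachable from ba95: {0fb9, 20d4, 4ce0, 5c6e, 8cc7, a254, a966, a9de, ba95, bdfc, bf16}.
In d54f's history but not ba95's: {2d73, 988e, baff, d54f, d6ef, d75a, ec95} — 7 commits.

7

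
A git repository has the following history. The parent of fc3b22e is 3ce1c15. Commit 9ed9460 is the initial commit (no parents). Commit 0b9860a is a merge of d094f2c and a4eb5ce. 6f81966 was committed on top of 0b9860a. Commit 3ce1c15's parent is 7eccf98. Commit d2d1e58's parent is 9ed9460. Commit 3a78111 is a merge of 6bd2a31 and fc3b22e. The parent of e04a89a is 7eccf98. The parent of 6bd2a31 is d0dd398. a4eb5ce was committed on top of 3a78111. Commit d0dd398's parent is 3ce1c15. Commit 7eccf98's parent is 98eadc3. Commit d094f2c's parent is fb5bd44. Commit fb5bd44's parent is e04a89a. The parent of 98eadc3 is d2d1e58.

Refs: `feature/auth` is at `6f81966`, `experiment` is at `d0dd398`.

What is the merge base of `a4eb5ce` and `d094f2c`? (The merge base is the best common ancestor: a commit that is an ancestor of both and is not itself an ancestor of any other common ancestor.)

7eccf98

Ancestors of a4eb5ce: {3a78111, 3ce1c15, 6bd2a31, 7eccf98, 98eadc3, 9ed9460, a4eb5ce, d0dd398, d2d1e58, fc3b22e}.
Ancestors of d094f2c: {7eccf98, 98eadc3, 9ed9460, d094f2c, d2d1e58, e04a89a, fb5bd44}.
Common ancestors: {7eccf98, 98eadc3, 9ed9460, d2d1e58}.
Among these, 7eccf98 is not an ancestor of any other common ancestor — it is the merge base.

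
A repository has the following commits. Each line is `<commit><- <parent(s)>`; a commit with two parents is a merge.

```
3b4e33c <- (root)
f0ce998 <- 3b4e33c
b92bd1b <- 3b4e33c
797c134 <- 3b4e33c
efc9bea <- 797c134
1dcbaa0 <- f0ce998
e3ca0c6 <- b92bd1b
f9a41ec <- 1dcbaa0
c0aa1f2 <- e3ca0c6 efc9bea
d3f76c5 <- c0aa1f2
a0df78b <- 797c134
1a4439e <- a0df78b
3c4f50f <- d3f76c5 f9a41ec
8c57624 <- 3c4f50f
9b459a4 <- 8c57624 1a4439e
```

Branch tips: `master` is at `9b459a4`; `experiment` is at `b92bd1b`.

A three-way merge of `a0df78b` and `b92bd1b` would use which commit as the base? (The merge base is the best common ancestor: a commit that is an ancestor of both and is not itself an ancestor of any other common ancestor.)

3b4e33c

Ancestors of a0df78b: {3b4e33c, 797c134, a0df78b}.
Ancestors of b92bd1b: {3b4e33c, b92bd1b}.
Common ancestors: {3b4e33c}.
The only common ancestor is 3b4e33c, so it is the merge base.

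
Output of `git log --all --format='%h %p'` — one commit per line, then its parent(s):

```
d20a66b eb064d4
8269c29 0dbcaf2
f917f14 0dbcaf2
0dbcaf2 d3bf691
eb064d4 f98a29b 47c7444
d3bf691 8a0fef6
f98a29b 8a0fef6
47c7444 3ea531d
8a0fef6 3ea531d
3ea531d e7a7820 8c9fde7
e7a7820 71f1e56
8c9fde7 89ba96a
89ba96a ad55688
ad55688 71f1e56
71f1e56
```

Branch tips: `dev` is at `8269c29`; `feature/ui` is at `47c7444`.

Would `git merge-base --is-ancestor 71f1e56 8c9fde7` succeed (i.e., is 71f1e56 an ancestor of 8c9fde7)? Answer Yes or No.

Ancestors of 8c9fde7 (commits reachable by following parents): {71f1e56, 89ba96a, 8c9fde7, ad55688}.
71f1e56 is in that set, so it is an ancestor of 8c9fde7.

Yes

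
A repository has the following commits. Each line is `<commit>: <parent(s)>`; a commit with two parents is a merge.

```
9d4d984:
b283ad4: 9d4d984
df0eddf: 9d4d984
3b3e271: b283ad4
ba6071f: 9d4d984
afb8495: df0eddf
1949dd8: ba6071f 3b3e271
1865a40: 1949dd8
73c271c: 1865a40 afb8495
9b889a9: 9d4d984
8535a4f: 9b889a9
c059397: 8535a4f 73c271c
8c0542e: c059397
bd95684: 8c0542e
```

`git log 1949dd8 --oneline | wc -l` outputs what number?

Walking parent pointers from 1949dd8: reachable set = {1949dd8, 3b3e271, 9d4d984, b283ad4, ba6071f}.
That is 5 commits.

5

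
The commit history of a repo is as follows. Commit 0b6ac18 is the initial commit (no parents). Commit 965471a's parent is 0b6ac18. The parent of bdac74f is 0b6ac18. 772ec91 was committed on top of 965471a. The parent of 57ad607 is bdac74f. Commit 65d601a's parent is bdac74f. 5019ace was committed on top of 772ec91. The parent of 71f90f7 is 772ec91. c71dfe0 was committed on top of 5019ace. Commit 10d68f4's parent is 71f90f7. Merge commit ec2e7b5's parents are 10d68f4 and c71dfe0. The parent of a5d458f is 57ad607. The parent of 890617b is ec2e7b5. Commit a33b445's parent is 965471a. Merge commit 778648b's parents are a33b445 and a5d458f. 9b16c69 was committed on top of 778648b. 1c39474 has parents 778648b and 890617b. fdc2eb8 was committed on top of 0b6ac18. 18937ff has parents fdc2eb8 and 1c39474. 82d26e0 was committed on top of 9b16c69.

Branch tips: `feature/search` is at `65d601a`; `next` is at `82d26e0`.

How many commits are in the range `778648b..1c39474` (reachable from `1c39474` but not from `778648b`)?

8

Reachable from 1c39474: {0b6ac18, 10d68f4, 1c39474, 5019ace, 57ad607, 71f90f7, 772ec91, 778648b, 890617b, 965471a, a33b445, a5d458f, bdac74f, c71dfe0, ec2e7b5}.
Reachable from 778648b: {0b6ac18, 57ad607, 778648b, 965471a, a33b445, a5d458f, bdac74f}.
In 1c39474's history but not 778648b's: {10d68f4, 1c39474, 5019ace, 71f90f7, 772ec91, 890617b, c71dfe0, ec2e7b5} — 8 commits.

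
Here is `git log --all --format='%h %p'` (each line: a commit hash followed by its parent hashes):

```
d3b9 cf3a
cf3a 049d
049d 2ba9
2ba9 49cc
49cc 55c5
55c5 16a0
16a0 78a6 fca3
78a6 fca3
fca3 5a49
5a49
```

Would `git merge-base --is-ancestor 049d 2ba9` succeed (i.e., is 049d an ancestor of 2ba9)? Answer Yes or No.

No

Ancestors of 2ba9: {16a0, 2ba9, 49cc, 55c5, 5a49, 78a6, fca3}.
049d is not in that set, so it is not an ancestor of 2ba9.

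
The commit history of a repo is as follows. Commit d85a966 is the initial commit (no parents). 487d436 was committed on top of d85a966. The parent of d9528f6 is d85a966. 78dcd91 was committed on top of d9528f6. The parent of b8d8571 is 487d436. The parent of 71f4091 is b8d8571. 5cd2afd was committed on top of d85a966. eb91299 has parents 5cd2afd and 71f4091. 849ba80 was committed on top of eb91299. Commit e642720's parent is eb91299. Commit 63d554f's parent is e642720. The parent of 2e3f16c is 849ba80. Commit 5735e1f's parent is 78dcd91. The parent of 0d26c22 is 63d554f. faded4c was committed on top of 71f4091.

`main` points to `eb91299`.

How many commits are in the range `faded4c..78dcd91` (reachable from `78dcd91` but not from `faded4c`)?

2

Reachable from 78dcd91: {78dcd91, d85a966, d9528f6}.
Reachable from faded4c: {487d436, 71f4091, b8d8571, d85a966, faded4c}.
In 78dcd91's history but not faded4c's: {78dcd91, d9528f6} — 2 commits.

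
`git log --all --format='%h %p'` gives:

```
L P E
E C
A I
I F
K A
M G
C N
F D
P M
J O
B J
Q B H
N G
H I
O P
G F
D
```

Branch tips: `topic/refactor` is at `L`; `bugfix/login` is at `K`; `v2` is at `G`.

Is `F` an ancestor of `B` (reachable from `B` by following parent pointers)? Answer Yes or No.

Ancestors of B (commits reachable by following parents): {B, D, F, G, J, M, O, P}.
F is in that set, so it is an ancestor of B.

Yes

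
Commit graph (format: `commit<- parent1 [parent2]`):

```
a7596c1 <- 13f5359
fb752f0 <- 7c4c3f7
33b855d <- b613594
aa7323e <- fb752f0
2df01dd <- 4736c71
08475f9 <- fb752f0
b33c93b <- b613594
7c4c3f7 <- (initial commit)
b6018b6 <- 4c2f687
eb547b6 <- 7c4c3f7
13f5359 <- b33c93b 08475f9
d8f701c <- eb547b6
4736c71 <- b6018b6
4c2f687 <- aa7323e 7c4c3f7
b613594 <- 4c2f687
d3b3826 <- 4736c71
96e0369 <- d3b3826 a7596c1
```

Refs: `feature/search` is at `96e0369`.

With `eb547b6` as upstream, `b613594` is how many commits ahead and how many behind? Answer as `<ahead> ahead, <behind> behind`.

Reachable from b613594: {4c2f687, 7c4c3f7, aa7323e, b613594, fb752f0}.
Reachable from eb547b6: {7c4c3f7, eb547b6}.
Only in b613594's history (ahead): {4c2f687, aa7323e, b613594, fb752f0} — 4.
Only in eb547b6's history (behind): {eb547b6} — 1.

4 ahead, 1 behind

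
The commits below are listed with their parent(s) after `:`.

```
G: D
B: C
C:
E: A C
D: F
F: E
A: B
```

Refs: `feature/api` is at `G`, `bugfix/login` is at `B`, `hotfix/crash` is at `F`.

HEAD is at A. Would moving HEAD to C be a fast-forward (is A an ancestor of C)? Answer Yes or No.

No

A fast-forward from A to C is possible iff A is an ancestor of C.
Ancestors of C: {C}.
A is not among them, so fast-forward is not possible.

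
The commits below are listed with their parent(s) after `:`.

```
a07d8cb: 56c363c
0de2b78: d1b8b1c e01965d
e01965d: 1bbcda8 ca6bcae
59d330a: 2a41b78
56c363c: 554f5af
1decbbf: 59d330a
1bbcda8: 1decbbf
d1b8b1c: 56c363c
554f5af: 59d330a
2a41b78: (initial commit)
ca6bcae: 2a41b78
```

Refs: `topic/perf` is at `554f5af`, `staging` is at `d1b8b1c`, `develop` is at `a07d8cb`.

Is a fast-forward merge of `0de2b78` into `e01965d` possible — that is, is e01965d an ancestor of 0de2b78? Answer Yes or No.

Yes

A fast-forward from e01965d to 0de2b78 is possible iff e01965d is an ancestor of 0de2b78.
Ancestors of 0de2b78: {0de2b78, 1bbcda8, 1decbbf, 2a41b78, 554f5af, 56c363c, 59d330a, ca6bcae, d1b8b1c, e01965d}.
e01965d is among them, so fast-forward is possible.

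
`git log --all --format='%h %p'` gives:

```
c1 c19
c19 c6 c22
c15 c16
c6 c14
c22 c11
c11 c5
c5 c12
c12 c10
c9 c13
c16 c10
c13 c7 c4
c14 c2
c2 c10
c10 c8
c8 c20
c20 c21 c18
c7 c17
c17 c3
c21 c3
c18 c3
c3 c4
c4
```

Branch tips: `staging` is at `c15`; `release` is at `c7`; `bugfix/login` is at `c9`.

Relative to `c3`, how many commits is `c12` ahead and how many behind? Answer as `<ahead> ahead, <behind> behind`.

Reachable from c12: {c10, c12, c18, c20, c21, c3, c4, c8}.
Reachable from c3: {c3, c4}.
Only in c12's history (ahead): {c10, c12, c18, c20, c21, c8} — 6.
Only in c3's history (behind): {} — 0.

6 ahead, 0 behind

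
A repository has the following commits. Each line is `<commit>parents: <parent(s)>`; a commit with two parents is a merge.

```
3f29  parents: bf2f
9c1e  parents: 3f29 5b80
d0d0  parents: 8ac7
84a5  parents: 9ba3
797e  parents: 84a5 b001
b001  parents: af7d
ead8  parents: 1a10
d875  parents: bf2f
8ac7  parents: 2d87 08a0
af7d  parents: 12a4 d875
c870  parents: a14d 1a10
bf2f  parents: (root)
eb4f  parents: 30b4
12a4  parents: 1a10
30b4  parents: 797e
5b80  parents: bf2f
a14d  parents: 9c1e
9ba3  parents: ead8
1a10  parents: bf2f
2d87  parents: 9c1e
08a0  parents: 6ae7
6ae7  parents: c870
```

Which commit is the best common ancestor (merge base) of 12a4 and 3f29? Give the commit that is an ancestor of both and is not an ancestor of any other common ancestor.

Ancestors of 12a4: {12a4, 1a10, bf2f}.
Ancestors of 3f29: {3f29, bf2f}.
Common ancestors: {bf2f}.
The only common ancestor is bf2f, so it is the merge base.

bf2f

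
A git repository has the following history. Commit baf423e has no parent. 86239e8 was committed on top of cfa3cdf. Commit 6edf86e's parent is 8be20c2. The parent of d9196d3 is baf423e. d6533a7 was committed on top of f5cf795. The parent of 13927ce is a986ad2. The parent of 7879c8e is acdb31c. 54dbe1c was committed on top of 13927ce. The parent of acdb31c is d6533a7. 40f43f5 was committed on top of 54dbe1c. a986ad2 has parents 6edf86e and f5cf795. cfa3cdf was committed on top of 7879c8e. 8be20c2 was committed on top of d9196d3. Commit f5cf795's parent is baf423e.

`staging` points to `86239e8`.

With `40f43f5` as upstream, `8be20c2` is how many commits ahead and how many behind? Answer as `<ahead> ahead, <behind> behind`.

0 ahead, 6 behind

Reachable from 8be20c2: {8be20c2, baf423e, d9196d3}.
Reachable from 40f43f5: {13927ce, 40f43f5, 54dbe1c, 6edf86e, 8be20c2, a986ad2, baf423e, d9196d3, f5cf795}.
Only in 8be20c2's history (ahead): {} — 0.
Only in 40f43f5's history (behind): {13927ce, 40f43f5, 54dbe1c, 6edf86e, a986ad2, f5cf795} — 6.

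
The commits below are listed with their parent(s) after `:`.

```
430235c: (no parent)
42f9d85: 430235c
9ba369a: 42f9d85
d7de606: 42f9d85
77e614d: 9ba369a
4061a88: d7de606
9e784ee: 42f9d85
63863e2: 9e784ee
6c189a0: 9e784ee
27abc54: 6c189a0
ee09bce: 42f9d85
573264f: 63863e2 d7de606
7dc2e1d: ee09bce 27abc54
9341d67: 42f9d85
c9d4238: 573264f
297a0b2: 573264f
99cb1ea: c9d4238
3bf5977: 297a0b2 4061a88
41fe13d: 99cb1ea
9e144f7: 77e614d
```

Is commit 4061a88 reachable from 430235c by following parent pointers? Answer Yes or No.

No

Ancestors of 430235c: {430235c}.
4061a88 is not in that set, so it is not an ancestor of 430235c.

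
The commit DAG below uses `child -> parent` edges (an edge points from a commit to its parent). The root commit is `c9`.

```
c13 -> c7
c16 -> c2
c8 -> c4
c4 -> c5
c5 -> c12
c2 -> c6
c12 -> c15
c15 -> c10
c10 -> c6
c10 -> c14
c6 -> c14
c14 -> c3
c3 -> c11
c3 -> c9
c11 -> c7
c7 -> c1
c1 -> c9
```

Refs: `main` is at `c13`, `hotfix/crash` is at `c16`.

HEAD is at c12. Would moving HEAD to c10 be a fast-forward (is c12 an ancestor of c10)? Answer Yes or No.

A fast-forward from c12 to c10 is possible iff c12 is an ancestor of c10.
Ancestors of c10: {c1, c10, c11, c14, c3, c6, c7, c9}.
c12 is not among them, so fast-forward is not possible.

No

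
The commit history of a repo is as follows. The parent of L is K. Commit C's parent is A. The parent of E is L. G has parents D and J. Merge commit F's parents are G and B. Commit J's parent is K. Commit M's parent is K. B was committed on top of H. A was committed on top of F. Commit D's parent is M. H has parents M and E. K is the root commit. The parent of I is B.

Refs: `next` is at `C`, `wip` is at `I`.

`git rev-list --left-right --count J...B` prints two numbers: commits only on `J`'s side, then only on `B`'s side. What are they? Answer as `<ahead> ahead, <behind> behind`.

1 ahead, 5 behind

Reachable from J: {J, K}.
Reachable from B: {B, E, H, K, L, M}.
Only in J's history (ahead): {J} — 1.
Only in B's history (behind): {B, E, H, L, M} — 5.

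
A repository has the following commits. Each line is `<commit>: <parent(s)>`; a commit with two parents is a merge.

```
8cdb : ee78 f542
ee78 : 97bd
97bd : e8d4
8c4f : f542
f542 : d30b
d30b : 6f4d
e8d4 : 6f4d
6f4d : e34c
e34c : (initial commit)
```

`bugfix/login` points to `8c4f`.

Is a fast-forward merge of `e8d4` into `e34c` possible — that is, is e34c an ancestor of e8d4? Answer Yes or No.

Yes

A fast-forward from e34c to e8d4 is possible iff e34c is an ancestor of e8d4.
Ancestors of e8d4: {6f4d, e34c, e8d4}.
e34c is among them, so fast-forward is possible.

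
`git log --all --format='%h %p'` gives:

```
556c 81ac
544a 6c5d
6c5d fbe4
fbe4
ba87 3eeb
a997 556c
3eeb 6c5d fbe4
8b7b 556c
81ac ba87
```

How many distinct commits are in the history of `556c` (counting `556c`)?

Walking parent pointers from 556c: reachable set = {3eeb, 556c, 6c5d, 81ac, ba87, fbe4}.
That is 6 commits.

6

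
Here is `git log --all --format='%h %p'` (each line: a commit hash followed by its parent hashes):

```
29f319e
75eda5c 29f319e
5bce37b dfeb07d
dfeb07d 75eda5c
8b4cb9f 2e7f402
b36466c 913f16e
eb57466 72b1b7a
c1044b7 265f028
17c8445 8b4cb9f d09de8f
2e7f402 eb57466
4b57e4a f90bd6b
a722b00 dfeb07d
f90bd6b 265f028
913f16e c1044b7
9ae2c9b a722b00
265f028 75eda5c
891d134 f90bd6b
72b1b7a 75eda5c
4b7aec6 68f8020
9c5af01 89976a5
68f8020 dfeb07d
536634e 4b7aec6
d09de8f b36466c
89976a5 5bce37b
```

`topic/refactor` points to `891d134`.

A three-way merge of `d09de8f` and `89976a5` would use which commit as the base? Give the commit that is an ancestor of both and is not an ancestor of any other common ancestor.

75eda5c

Ancestors of d09de8f: {265f028, 29f319e, 75eda5c, 913f16e, b36466c, c1044b7, d09de8f}.
Ancestors of 89976a5: {29f319e, 5bce37b, 75eda5c, 89976a5, dfeb07d}.
Common ancestors: {29f319e, 75eda5c}.
Among these, 75eda5c is not an ancestor of any other common ancestor — it is the merge base.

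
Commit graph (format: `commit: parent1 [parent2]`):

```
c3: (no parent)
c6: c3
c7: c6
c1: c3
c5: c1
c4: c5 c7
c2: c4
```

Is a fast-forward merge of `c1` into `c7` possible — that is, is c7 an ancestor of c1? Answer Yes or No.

A fast-forward from c7 to c1 is possible iff c7 is an ancestor of c1.
Ancestors of c1: {c1, c3}.
c7 is not among them, so fast-forward is not possible.

No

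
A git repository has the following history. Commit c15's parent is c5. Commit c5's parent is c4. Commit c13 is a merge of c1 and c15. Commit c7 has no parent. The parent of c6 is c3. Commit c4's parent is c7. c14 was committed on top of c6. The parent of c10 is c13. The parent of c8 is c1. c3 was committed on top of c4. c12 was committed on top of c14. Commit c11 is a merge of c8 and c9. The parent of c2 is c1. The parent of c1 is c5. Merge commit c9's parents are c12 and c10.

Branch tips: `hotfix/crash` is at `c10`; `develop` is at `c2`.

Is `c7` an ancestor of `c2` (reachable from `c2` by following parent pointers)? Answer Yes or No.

Ancestors of c2 (commits reachable by following parents): {c1, c2, c4, c5, c7}.
c7 is in that set, so it is an ancestor of c2.

Yes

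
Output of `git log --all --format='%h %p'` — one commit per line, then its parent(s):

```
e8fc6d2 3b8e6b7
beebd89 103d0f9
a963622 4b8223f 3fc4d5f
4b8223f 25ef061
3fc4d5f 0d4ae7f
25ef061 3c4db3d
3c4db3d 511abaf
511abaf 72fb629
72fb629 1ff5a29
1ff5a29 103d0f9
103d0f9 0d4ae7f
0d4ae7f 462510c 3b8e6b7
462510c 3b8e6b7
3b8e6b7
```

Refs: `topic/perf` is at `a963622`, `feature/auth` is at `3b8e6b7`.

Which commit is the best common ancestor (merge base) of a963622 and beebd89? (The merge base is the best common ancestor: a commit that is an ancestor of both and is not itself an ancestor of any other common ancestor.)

103d0f9

Ancestors of a963622: {0d4ae7f, 103d0f9, 1ff5a29, 25ef061, 3b8e6b7, 3c4db3d, 3fc4d5f, 462510c, 4b8223f, 511abaf, 72fb629, a963622}.
Ancestors of beebd89: {0d4ae7f, 103d0f9, 3b8e6b7, 462510c, beebd89}.
Common ancestors: {0d4ae7f, 103d0f9, 3b8e6b7, 462510c}.
Among these, 103d0f9 is not an ancestor of any other common ancestor — it is the merge base.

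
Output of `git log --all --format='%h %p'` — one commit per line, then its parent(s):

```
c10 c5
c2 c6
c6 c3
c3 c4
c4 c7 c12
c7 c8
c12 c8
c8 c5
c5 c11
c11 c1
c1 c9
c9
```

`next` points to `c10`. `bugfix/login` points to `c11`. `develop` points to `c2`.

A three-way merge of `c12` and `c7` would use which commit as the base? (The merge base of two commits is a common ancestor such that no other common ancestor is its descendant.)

c8

Ancestors of c12: {c1, c11, c12, c5, c8, c9}.
Ancestors of c7: {c1, c11, c5, c7, c8, c9}.
Common ancestors: {c1, c11, c5, c8, c9}.
Among these, c8 is not an ancestor of any other common ancestor — it is the merge base.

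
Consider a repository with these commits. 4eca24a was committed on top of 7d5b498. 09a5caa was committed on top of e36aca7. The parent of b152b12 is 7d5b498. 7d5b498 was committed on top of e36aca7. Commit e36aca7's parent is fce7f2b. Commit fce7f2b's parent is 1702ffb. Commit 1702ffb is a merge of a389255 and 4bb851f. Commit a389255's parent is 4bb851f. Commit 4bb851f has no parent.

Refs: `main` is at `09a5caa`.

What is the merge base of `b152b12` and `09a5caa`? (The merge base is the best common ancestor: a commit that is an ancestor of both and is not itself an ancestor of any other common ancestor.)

Ancestors of b152b12: {1702ffb, 4bb851f, 7d5b498, a389255, b152b12, e36aca7, fce7f2b}.
Ancestors of 09a5caa: {09a5caa, 1702ffb, 4bb851f, a389255, e36aca7, fce7f2b}.
Common ancestors: {1702ffb, 4bb851f, a389255, e36aca7, fce7f2b}.
Among these, e36aca7 is not an ancestor of any other common ancestor — it is the merge base.

e36aca7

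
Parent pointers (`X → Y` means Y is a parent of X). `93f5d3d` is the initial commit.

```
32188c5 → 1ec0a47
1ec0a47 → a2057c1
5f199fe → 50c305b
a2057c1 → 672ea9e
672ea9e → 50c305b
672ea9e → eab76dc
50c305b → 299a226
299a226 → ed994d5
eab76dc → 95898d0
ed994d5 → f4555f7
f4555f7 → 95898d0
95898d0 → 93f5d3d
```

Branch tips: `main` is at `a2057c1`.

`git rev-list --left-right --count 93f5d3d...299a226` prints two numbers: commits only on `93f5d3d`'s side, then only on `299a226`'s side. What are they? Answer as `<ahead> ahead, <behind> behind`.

Reachable from 93f5d3d: {93f5d3d}.
Reachable from 299a226: {299a226, 93f5d3d, 95898d0, ed994d5, f4555f7}.
Only in 93f5d3d's history (ahead): {} — 0.
Only in 299a226's history (behind): {299a226, 95898d0, ed994d5, f4555f7} — 4.

0 ahead, 4 behind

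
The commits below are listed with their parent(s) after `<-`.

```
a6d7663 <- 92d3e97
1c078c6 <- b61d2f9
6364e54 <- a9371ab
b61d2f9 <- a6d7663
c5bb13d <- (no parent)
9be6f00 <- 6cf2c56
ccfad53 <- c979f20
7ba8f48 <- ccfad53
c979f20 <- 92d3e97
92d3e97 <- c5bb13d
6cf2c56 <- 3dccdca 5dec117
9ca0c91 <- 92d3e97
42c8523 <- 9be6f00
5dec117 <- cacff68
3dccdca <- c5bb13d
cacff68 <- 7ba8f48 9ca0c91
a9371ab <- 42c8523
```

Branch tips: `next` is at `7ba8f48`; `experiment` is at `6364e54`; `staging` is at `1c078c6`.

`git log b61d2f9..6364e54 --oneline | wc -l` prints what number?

12

Reachable from 6364e54: {3dccdca, 42c8523, 5dec117, 6364e54, 6cf2c56, 7ba8f48, 92d3e97, 9be6f00, 9ca0c91, a9371ab, c5bb13d, c979f20, cacff68, ccfad53}.
Reachable from b61d2f9: {92d3e97, a6d7663, b61d2f9, c5bb13d}.
In 6364e54's history but not b61d2f9's: {3dccdca, 42c8523, 5dec117, 6364e54, 6cf2c56, 7ba8f48, 9be6f00, 9ca0c91, a9371ab, c979f20, cacff68, ccfad53} — 12 commits.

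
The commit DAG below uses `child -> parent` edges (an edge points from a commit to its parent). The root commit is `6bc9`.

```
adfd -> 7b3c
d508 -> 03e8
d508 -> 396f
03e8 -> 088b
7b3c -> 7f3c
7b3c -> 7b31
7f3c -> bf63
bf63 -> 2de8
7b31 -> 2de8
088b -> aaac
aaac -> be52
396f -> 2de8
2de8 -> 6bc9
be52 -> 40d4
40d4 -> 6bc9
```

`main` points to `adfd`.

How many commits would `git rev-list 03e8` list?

6

Walking parent pointers from 03e8: reachable set = {03e8, 088b, 40d4, 6bc9, aaac, be52}.
That is 6 commits.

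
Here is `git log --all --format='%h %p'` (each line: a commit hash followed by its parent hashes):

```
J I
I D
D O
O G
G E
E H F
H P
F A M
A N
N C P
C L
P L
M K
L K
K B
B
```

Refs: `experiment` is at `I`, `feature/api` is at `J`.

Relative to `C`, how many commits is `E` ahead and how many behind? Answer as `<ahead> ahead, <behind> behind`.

Reachable from E: {A, B, C, E, F, H, K, L, M, N, P}.
Reachable from C: {B, C, K, L}.
Only in E's history (ahead): {A, E, F, H, M, N, P} — 7.
Only in C's history (behind): {} — 0.

7 ahead, 0 behind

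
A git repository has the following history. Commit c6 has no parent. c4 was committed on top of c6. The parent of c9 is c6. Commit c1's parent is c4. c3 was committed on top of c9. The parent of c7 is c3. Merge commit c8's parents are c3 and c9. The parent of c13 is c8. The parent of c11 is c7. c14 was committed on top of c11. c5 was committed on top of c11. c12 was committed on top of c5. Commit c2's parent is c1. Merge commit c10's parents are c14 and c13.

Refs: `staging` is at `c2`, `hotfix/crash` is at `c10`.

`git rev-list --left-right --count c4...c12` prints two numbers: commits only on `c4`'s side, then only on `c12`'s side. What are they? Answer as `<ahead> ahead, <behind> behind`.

1 ahead, 6 behind

Reachable from c4: {c4, c6}.
Reachable from c12: {c11, c12, c3, c5, c6, c7, c9}.
Only in c4's history (ahead): {c4} — 1.
Only in c12's history (behind): {c11, c12, c3, c5, c7, c9} — 6.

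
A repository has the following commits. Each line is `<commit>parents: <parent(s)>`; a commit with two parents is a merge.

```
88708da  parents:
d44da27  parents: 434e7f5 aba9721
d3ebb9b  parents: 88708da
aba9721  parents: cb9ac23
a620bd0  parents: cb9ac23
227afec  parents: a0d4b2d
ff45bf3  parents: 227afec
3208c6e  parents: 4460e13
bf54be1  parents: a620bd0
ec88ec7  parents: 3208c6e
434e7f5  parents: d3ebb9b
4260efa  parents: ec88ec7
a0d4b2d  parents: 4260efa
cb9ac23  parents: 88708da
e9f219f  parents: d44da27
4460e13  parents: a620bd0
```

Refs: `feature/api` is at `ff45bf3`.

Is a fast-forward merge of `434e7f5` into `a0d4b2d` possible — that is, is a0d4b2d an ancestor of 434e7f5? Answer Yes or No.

No

A fast-forward from a0d4b2d to 434e7f5 is possible iff a0d4b2d is an ancestor of 434e7f5.
Ancestors of 434e7f5: {434e7f5, 88708da, d3ebb9b}.
a0d4b2d is not among them, so fast-forward is not possible.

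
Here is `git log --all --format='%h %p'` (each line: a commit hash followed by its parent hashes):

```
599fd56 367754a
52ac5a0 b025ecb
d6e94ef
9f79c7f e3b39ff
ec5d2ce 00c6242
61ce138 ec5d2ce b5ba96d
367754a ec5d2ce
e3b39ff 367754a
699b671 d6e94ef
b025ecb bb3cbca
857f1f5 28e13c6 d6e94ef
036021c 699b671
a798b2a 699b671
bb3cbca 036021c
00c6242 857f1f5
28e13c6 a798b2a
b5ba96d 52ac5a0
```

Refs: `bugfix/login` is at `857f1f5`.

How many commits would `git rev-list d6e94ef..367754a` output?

Reachable from 367754a: {00c6242, 28e13c6, 367754a, 699b671, 857f1f5, a798b2a, d6e94ef, ec5d2ce}.
Reachable from d6e94ef: {d6e94ef}.
In 367754a's history but not d6e94ef's: {00c6242, 28e13c6, 367754a, 699b671, 857f1f5, a798b2a, ec5d2ce} — 7 commits.

7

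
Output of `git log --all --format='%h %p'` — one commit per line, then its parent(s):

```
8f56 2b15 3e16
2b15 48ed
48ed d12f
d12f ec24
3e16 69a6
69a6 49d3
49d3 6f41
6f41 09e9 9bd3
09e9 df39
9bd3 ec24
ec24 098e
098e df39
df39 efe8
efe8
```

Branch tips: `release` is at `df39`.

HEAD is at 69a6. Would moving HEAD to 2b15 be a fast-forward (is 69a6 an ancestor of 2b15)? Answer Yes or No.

A fast-forward from 69a6 to 2b15 is possible iff 69a6 is an ancestor of 2b15.
Ancestors of 2b15: {098e, 2b15, 48ed, d12f, df39, ec24, efe8}.
69a6 is not among them, so fast-forward is not possible.

No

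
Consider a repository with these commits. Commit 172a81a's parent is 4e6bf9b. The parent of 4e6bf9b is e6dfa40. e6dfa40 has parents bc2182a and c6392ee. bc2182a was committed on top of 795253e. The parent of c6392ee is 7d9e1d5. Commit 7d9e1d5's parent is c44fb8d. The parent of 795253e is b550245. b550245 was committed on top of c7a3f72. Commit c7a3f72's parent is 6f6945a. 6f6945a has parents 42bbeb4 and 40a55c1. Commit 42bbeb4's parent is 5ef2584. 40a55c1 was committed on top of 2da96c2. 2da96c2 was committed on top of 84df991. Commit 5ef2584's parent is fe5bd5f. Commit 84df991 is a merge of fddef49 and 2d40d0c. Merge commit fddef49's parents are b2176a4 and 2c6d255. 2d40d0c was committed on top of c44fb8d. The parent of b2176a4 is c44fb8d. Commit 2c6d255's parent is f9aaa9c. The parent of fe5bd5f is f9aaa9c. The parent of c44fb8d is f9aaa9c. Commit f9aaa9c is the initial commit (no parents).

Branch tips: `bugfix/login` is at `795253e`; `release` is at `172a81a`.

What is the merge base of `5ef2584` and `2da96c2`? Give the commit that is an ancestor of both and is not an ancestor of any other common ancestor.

f9aaa9c

Ancestors of 5ef2584: {5ef2584, f9aaa9c, fe5bd5f}.
Ancestors of 2da96c2: {2c6d255, 2d40d0c, 2da96c2, 84df991, b2176a4, c44fb8d, f9aaa9c, fddef49}.
Common ancestors: {f9aaa9c}.
The only common ancestor is f9aaa9c, so it is the merge base.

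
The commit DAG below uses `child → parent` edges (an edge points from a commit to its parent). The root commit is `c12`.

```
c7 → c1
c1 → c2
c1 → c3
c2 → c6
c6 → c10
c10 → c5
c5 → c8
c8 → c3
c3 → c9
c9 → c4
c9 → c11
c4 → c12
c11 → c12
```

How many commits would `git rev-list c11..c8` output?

Reachable from c8: {c11, c12, c3, c4, c8, c9}.
Reachable from c11: {c11, c12}.
In c8's history but not c11's: {c3, c4, c8, c9} — 4 commits.

4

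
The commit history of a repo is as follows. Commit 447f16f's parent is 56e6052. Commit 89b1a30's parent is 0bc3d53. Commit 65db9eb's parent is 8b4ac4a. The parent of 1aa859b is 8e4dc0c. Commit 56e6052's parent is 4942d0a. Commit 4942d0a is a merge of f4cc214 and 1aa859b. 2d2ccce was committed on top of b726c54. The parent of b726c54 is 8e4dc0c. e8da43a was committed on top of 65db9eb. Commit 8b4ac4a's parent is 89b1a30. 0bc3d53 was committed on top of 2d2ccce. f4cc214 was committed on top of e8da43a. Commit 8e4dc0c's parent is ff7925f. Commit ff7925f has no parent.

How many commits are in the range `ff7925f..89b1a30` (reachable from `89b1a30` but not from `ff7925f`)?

5

Reachable from 89b1a30: {0bc3d53, 2d2ccce, 89b1a30, 8e4dc0c, b726c54, ff7925f}.
Reachable from ff7925f: {ff7925f}.
In 89b1a30's history but not ff7925f's: {0bc3d53, 2d2ccce, 89b1a30, 8e4dc0c, b726c54} — 5 commits.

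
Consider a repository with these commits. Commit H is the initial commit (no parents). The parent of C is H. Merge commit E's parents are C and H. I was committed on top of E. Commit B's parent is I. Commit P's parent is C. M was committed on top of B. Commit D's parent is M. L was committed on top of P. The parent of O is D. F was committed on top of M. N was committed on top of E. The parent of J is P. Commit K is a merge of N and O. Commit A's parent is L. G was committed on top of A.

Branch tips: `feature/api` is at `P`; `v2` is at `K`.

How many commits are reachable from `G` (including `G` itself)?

6

Walking parent pointers from G: reachable set = {A, C, G, H, L, P}.
That is 6 commits.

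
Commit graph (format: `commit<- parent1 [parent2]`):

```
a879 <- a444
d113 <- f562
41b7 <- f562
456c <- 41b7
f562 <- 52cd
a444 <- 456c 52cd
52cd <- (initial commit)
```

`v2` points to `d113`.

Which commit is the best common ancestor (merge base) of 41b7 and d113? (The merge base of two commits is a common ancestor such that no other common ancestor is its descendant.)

f562

Ancestors of 41b7: {41b7, 52cd, f562}.
Ancestors of d113: {52cd, d113, f562}.
Common ancestors: {52cd, f562}.
Among these, f562 is not an ancestor of any other common ancestor — it is the merge base.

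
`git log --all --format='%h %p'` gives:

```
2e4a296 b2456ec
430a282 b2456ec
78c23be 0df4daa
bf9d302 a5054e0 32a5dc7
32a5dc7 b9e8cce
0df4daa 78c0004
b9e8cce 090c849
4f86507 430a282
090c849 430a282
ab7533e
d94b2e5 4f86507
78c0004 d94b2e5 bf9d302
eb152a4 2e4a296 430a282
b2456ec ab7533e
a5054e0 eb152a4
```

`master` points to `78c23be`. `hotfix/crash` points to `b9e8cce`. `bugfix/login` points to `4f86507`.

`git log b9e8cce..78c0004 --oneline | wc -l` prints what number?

8

Reachable from 78c0004: {090c849, 2e4a296, 32a5dc7, 430a282, 4f86507, 78c0004, a5054e0, ab7533e, b2456ec, b9e8cce, bf9d302, d94b2e5, eb152a4}.
Reachable from b9e8cce: {090c849, 430a282, ab7533e, b2456ec, b9e8cce}.
In 78c0004's history but not b9e8cce's: {2e4a296, 32a5dc7, 4f86507, 78c0004, a5054e0, bf9d302, d94b2e5, eb152a4} — 8 commits.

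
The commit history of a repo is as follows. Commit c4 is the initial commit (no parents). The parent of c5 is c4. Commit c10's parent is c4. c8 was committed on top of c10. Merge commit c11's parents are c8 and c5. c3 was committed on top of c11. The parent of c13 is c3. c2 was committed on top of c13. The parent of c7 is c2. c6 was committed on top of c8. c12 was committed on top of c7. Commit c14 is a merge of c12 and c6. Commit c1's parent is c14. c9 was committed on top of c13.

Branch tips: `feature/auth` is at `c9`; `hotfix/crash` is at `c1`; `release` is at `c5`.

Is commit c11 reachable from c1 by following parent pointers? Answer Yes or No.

Ancestors of c1 (commits reachable by following parents): {c1, c10, c11, c12, c13, c14, c2, c3, c4, c5, c6, c7, c8}.
c11 is in that set, so it is an ancestor of c1.

Yes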